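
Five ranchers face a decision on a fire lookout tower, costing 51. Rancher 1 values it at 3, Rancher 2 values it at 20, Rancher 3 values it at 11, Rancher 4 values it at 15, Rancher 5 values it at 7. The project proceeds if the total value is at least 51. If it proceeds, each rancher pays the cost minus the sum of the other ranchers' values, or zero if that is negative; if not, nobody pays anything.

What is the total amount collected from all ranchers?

Total value 56 ≥ cost 51, so it is built.
Rancher 1: others sum to 53; max(0, 51 - 53) = 0.
Rancher 2: others sum to 36; max(0, 51 - 36) = 15.
Rancher 3: others sum to 45; max(0, 51 - 45) = 6.
Rancher 4: others sum to 41; max(0, 51 - 41) = 10.
Rancher 5: others sum to 49; max(0, 51 - 49) = 2.
Total collected = 0 + 15 + 6 + 10 + 2 = 33.

33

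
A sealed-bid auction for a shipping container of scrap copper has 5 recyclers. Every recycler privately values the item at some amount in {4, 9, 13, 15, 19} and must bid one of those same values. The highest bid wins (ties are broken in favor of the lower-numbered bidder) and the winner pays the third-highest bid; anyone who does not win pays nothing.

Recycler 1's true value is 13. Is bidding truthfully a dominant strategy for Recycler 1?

No

Consider the case where Recycler 2 bids 4, Recycler 3 bids 4, Recycler 4 bids 4 and Recycler 5 bids 15.
Truthful bid 13: loses, pays 0, utility 0.
Bid 15 instead: wins, pays 4, utility 13 - 4 = 9.
Since 9 > 0, bidding 15 is strictly better here, so truthful bidding is not dominant.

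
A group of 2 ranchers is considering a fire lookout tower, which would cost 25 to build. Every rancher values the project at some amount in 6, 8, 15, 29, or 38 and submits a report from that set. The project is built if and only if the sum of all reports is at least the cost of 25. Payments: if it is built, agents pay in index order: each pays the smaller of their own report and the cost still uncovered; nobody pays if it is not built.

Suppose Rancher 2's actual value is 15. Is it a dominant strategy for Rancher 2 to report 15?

Check each profile of the others' reports and compare truth against every alternative report.
Others report (29): truth gives 15, best alternative gives 15.
Others report (38): truth gives 15, best alternative gives 15.
Others report (15): truth gives 5, best alternative gives 5.
Others report (6): truth gives 0, best alternative gives 0.
Others report (8): truth gives 0, best alternative gives 0.
In every case the truthful report is at least as good as any alternative, so it is a dominant strategy.

Yes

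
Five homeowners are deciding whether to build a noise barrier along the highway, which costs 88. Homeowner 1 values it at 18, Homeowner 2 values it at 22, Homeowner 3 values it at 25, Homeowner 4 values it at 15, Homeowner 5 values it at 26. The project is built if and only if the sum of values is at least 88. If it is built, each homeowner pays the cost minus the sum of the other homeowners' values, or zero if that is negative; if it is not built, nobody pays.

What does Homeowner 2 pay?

Total value 106 ≥ cost 88, so the project is built.
The other homeowners' values sum to 84.
Cost minus that sum is 88 - 84 = 4.

4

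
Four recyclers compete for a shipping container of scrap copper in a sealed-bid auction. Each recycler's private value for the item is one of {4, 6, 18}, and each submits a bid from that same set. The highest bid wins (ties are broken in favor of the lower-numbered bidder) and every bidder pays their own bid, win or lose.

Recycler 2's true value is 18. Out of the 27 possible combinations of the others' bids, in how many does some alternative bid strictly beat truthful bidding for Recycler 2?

Others bid (4, 4, 4): truth gives 0; bid 6 gives 12 > 0. Violating.
Others bid (4, 4, 6): truth gives 0; bid 6 gives 12 > 0. Violating.
Others bid (4, 6, 4): truth gives 0; bid 6 gives 12 > 0. Violating.
Others bid (4, 6, 6): truth gives 0; bid 6 gives 12 > 0. Violating.
Others bid (4, 4, 18): truth gives 0; no alternative beats it.
Others bid (4, 6, 18): truth gives 0; no alternative beats it.
(Checking all 27 profiles: 13 have a profitable deviation, 14 do not.)

13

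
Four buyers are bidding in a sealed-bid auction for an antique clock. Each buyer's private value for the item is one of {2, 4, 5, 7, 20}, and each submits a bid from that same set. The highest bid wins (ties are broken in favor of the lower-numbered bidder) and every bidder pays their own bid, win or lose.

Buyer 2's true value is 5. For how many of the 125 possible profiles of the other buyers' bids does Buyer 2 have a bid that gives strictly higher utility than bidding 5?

Others bid (2, 2, 2): truth gives 0; bid 4 gives 1 > 0. Violating.
Others bid (2, 2, 4): truth gives 0; bid 4 gives 1 > 0. Violating.
Others bid (2, 2, 7): truth gives -5; bid 2 gives -2 > -5. Violating.
Others bid (2, 2, 20): truth gives -5; bid 2 gives -2 > -5. Violating.
Others bid (2, 2, 5): truth gives 0; no alternative beats it.
Others bid (2, 4, 5): truth gives 0; no alternative beats it.
(Checking all 125 profiles: 111 have a profitable deviation, 14 do not.)

111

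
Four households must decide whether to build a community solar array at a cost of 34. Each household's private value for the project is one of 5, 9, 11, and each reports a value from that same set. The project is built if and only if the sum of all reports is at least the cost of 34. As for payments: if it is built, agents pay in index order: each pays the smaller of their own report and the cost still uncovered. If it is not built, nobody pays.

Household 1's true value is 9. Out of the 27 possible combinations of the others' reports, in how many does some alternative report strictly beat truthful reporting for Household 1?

7

Others report (9, 9, 11): truth gives 0; report 5 gives 4 > 0. Violating.
Others report (9, 11, 9): truth gives 0; report 5 gives 4 > 0. Violating.
Others report (9, 11, 11): truth gives 0; report 5 gives 4 > 0. Violating.
Others report (11, 9, 9): truth gives 0; report 5 gives 4 > 0. Violating.
Others report (5, 5, 5): truth gives 0; no alternative beats it.
Others report (5, 5, 9): truth gives 0; no alternative beats it.
(Checking all 27 profiles: 7 have a profitable deviation, 20 do not.)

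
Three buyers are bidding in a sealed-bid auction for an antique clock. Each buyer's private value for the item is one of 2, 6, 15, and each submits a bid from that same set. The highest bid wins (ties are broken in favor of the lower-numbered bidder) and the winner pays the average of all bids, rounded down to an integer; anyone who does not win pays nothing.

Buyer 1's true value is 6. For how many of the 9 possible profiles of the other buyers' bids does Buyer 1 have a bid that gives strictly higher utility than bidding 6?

Others bid (2, 2): truth gives 3; bid 2 gives 4 > 3. Violating.
Others bid (2, 6): truth gives 2; no alternative beats it.
Others bid (2, 15): truth gives 0; no alternative beats it.
(Checking all 9 profiles: 1 has a profitable deviation, 8 do not.)

1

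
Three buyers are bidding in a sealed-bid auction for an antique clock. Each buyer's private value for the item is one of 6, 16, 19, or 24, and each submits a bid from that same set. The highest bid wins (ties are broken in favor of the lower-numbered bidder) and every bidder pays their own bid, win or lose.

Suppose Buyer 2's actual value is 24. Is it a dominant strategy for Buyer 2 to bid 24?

Consider the case where Buyer 1 bids 6 and Buyer 3 bids 6.
Truthful bid 24: wins, pays 24, utility 24 - 24 = 0.
Bid 16 instead: wins, pays 16, utility 24 - 16 = 8.
Since 8 > 0, bidding 16 is strictly better here, so truthful bidding is not dominant.

No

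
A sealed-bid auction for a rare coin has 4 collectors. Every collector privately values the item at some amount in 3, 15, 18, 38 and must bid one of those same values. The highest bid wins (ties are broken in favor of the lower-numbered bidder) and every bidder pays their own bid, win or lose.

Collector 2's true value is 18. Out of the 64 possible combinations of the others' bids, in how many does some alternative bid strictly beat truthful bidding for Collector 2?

Others bid (3, 3, 3): truth gives 0; bid 15 gives 3 > 0. Violating.
Others bid (3, 3, 15): truth gives 0; bid 15 gives 3 > 0. Violating.
Others bid (3, 3, 38): truth gives -18; bid 3 gives -3 > -18. Violating.
Others bid (3, 15, 3): truth gives 0; bid 15 gives 3 > 0. Violating.
Others bid (3, 3, 18): truth gives 0; no alternative beats it.
Others bid (3, 15, 18): truth gives 0; no alternative beats it.
(Checking all 64 profiles: 50 have a profitable deviation, 14 do not.)

50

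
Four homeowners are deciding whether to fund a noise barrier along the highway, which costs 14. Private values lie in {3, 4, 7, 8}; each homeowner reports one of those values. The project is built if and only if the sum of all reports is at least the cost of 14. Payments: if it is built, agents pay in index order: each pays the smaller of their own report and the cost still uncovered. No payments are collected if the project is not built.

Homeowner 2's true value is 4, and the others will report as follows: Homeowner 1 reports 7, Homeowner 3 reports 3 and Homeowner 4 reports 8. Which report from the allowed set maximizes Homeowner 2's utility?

Report 3: project built, pays 3, utility 4 - 3 = 1.
Report 4: project built, pays 4, utility 4 - 4 = 0.
Report 7: project built, pays 7, utility 4 - 7 = -3.
Report 8: project built, pays 7, utility 4 - 7 = -3.
The best choice is 3 with utility 1.

3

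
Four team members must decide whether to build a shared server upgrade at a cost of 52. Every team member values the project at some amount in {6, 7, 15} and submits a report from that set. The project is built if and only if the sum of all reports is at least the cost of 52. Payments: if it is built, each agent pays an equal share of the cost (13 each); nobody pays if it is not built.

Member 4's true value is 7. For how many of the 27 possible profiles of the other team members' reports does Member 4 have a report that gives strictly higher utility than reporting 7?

1

Others report (15, 15, 15): truth gives -6; report 6 gives 0 > -6. Violating.
Others report (6, 6, 6): truth gives 0; no alternative beats it.
Others report (6, 6, 7): truth gives 0; no alternative beats it.
(Checking all 27 profiles: 1 has a profitable deviation, 26 do not.)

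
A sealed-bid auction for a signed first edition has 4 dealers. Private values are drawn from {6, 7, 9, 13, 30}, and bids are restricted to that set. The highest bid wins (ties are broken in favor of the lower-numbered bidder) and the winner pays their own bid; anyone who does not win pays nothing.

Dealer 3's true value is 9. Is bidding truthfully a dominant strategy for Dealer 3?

Consider the case where Dealer 1 bids 6, Dealer 2 bids 6 and Dealer 4 bids 6.
Truthful bid 9: wins, pays 9, utility 9 - 9 = 0.
Bid 7 instead: wins, pays 7, utility 9 - 7 = 2.
Since 2 > 0, bidding 7 is strictly better here, so truthful bidding is not dominant.

No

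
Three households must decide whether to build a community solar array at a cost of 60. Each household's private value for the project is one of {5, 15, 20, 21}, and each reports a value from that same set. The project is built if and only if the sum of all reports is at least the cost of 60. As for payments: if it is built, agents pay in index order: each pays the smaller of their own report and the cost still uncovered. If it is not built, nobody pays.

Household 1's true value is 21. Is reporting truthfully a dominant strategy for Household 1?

No

Consider the case where Household 2 reports 20 and Household 3 reports 20.
Truthful report 21: project built, pays 21, utility 21 - 21 = 0.
Report 20 instead: project built, pays 20, utility 21 - 20 = 1.
Since 1 > 0, reporting 20 is strictly better here, so truthful reporting is not dominant.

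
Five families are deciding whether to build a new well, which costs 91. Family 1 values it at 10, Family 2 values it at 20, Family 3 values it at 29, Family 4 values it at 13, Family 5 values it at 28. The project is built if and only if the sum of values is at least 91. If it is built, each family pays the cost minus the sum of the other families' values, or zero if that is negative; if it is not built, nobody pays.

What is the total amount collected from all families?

55

Total value 100 ≥ cost 91, so it is built.
Family 1: others sum to 90; max(0, 91 - 90) = 1.
Family 2: others sum to 80; max(0, 91 - 80) = 11.
Family 3: others sum to 71; max(0, 91 - 71) = 20.
Family 4: others sum to 87; max(0, 91 - 87) = 4.
Family 5: others sum to 72; max(0, 91 - 72) = 19.
Total collected = 1 + 11 + 20 + 4 + 19 = 55.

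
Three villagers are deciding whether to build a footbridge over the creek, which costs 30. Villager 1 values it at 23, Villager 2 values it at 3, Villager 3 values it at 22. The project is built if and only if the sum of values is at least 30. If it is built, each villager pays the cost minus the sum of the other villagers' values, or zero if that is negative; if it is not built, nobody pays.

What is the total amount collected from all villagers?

9

Total value 48 ≥ cost 30, so it is built.
Villager 1: others sum to 25; max(0, 30 - 25) = 5.
Villager 2: others sum to 45; max(0, 30 - 45) = 0.
Villager 3: others sum to 26; max(0, 30 - 26) = 4.
Total collected = 5 + 0 + 4 = 9.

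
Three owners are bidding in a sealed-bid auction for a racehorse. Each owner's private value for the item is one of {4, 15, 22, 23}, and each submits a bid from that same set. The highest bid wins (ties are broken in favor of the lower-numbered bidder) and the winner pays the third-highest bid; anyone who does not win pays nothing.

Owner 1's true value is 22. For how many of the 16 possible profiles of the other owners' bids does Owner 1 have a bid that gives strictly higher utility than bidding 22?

Others bid (4, 23): truth gives 0; bid 23 gives 18 > 0. Violating.
Others bid (15, 23): truth gives 0; bid 23 gives 7 > 0. Violating.
Others bid (23, 4): truth gives 0; bid 23 gives 18 > 0. Violating.
Others bid (23, 15): truth gives 0; bid 23 gives 7 > 0. Violating.
Others bid (4, 4): truth gives 18; no alternative beats it.
Others bid (4, 15): truth gives 18; no alternative beats it.
(Checking all 16 profiles: 4 have a profitable deviation, 12 do not.)

4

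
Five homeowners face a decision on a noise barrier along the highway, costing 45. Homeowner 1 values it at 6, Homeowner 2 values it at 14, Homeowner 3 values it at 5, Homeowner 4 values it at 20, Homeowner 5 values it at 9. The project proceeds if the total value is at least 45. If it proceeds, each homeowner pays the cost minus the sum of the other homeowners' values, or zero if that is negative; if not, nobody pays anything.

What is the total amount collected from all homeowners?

16

Total value 54 ≥ cost 45, so it is built.
Homeowner 1: others sum to 48; max(0, 45 - 48) = 0.
Homeowner 2: others sum to 40; max(0, 45 - 40) = 5.
Homeowner 3: others sum to 49; max(0, 45 - 49) = 0.
Homeowner 4: others sum to 34; max(0, 45 - 34) = 11.
Homeowner 5: others sum to 45; max(0, 45 - 45) = 0.
Total collected = 0 + 5 + 0 + 11 + 0 = 16.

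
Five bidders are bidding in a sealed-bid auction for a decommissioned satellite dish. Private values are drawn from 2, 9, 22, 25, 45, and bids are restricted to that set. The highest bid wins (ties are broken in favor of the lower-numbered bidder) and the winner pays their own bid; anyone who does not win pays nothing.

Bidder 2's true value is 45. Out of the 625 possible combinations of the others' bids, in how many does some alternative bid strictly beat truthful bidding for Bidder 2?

192

Others bid (2, 2, 2, 2): truth gives 0; bid 9 gives 36 > 0. Violating.
Others bid (2, 2, 2, 9): truth gives 0; bid 9 gives 36 > 0. Violating.
Others bid (2, 2, 2, 22): truth gives 0; bid 22 gives 23 > 0. Violating.
Others bid (2, 2, 2, 25): truth gives 0; bid 25 gives 20 > 0. Violating.
Others bid (2, 2, 2, 45): truth gives 0; no alternative beats it.
Others bid (2, 2, 9, 45): truth gives 0; no alternative beats it.
(Checking all 625 profiles: 192 have a profitable deviation, 433 do not.)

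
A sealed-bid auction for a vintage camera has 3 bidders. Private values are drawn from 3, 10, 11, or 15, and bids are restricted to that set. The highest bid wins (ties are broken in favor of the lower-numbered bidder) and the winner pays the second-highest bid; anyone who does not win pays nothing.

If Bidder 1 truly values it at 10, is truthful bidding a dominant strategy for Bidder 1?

Yes

Check each profile of the others' bids and compare truth against every alternative bid.
Others bid (3, 3): truth gives 7, best alternative gives 7.
Others bid (3, 10): truth gives 0, best alternative gives 0.
Others bid (3, 11): truth gives 0, best alternative gives 0.
Others bid (3, 15): truth gives 0, best alternative gives 0.
Others bid (10, 3): truth gives 0, best alternative gives 0.
Others bid (10, 10): truth gives 0, best alternative gives 0.
(Remaining 10 profiles checked similarly; truth is weakly best in each.)
In every case the truthful bid is at least as good as any alternative, so it is a dominant strategy.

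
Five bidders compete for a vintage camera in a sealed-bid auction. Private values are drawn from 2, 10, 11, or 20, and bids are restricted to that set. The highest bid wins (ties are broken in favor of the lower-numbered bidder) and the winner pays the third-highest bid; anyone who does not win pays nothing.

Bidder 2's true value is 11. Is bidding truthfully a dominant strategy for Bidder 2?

No

Consider the case where Bidder 1 bids 2, Bidder 3 bids 2, Bidder 4 bids 2 and Bidder 5 bids 20.
Truthful bid 11: loses, pays 0, utility 0.
Bid 20 instead: wins, pays 2, utility 11 - 2 = 9.
Since 9 > 0, bidding 20 is strictly better here, so truthful bidding is not dominant.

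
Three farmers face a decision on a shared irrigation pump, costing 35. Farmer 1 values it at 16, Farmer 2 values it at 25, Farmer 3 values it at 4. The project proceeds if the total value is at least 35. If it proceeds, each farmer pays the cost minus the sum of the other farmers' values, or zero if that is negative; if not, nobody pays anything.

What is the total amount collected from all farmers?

21

Total value 45 ≥ cost 35, so it is built.
Farmer 1: others sum to 29; max(0, 35 - 29) = 6.
Farmer 2: others sum to 20; max(0, 35 - 20) = 15.
Farmer 3: others sum to 41; max(0, 35 - 41) = 0.
Total collected = 6 + 15 + 0 = 21.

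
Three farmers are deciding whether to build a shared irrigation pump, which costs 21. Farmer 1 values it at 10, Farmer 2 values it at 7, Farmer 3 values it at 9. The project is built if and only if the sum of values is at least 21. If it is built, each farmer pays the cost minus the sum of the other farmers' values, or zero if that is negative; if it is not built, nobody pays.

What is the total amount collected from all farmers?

Total value 26 ≥ cost 21, so it is built.
Farmer 1: others sum to 16; max(0, 21 - 16) = 5.
Farmer 2: others sum to 19; max(0, 21 - 19) = 2.
Farmer 3: others sum to 17; max(0, 21 - 17) = 4.
Total collected = 5 + 2 + 4 = 11.

11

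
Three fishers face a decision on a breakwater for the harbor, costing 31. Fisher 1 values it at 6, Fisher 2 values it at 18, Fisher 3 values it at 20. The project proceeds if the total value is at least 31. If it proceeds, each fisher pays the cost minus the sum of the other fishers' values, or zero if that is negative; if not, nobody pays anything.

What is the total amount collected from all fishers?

12

Total value 44 ≥ cost 31, so it is built.
Fisher 1: others sum to 38; max(0, 31 - 38) = 0.
Fisher 2: others sum to 26; max(0, 31 - 26) = 5.
Fisher 3: others sum to 24; max(0, 31 - 24) = 7.
Total collected = 0 + 5 + 7 = 12.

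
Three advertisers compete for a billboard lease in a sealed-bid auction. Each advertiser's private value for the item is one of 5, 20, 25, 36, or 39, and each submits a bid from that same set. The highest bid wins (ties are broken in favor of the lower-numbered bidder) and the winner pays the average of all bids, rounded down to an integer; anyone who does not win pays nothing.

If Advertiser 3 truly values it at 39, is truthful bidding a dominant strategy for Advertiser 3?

Consider the case where Advertiser 1 bids 5 and Advertiser 2 bids 5.
Truthful bid 39: wins, pays 16, utility 39 - 16 = 23.
Bid 20 instead: wins, pays 10, utility 39 - 10 = 29.
Since 29 > 23, bidding 20 is strictly better here, so truthful bidding is not dominant.

No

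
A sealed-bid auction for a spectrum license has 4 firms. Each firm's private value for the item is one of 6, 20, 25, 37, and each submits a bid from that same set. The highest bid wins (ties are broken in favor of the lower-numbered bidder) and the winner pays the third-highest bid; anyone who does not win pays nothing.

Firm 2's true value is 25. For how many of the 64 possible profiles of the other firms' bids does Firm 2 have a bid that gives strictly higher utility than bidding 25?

12

Others bid (6, 6, 37): truth gives 0; bid 37 gives 19 > 0. Violating.
Others bid (6, 20, 37): truth gives 0; bid 37 gives 5 > 0. Violating.
Others bid (6, 37, 6): truth gives 0; bid 37 gives 19 > 0. Violating.
Others bid (6, 37, 20): truth gives 0; bid 37 gives 5 > 0. Violating.
Others bid (6, 6, 6): truth gives 19; no alternative beats it.
Others bid (6, 6, 20): truth gives 19; no alternative beats it.
(Checking all 64 profiles: 12 have a profitable deviation, 52 do not.)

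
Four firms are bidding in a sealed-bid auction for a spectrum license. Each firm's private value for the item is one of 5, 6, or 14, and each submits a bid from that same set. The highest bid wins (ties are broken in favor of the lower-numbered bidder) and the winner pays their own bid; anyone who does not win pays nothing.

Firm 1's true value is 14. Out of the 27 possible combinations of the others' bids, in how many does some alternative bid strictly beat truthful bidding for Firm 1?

8

Others bid (5, 5, 5): truth gives 0; bid 5 gives 9 > 0. Violating.
Others bid (5, 5, 6): truth gives 0; bid 6 gives 8 > 0. Violating.
Others bid (5, 6, 5): truth gives 0; bid 6 gives 8 > 0. Violating.
Others bid (5, 6, 6): truth gives 0; bid 6 gives 8 > 0. Violating.
Others bid (5, 5, 14): truth gives 0; no alternative beats it.
Others bid (5, 6, 14): truth gives 0; no alternative beats it.
(Checking all 27 profiles: 8 have a profitable deviation, 19 do not.)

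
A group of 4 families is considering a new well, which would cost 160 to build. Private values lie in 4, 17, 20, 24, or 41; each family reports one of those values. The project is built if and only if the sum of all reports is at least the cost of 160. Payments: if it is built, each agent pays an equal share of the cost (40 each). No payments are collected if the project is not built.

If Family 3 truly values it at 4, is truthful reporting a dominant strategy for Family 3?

Yes

Check each profile of the others' reports and compare truth against every alternative report.
Others report (4, 4, 4): truth gives 0, best alternative gives 0.
Others report (4, 4, 17): truth gives 0, best alternative gives 0.
Others report (4, 4, 20): truth gives 0, best alternative gives 0.
Others report (4, 4, 24): truth gives 0, best alternative gives 0.
Others report (4, 4, 41): truth gives 0, best alternative gives 0.
Others report (4, 17, 4): truth gives 0, best alternative gives 0.
(Remaining 119 profiles checked similarly; truth is weakly best in each.)
In every case the truthful report is at least as good as any alternative, so it is a dominant strategy.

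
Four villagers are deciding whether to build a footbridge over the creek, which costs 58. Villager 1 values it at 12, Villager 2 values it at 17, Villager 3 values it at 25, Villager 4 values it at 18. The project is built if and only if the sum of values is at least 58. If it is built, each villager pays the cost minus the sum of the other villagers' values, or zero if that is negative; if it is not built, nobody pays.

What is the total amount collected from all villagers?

Total value 72 ≥ cost 58, so it is built.
Villager 1: others sum to 60; max(0, 58 - 60) = 0.
Villager 2: others sum to 55; max(0, 58 - 55) = 3.
Villager 3: others sum to 47; max(0, 58 - 47) = 11.
Villager 4: others sum to 54; max(0, 58 - 54) = 4.
Total collected = 0 + 3 + 11 + 4 = 18.

18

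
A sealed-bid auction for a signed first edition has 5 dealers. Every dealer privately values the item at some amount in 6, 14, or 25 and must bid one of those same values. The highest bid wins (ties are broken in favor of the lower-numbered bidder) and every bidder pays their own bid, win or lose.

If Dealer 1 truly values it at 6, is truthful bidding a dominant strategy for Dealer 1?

Yes

Check each profile of the others' bids and compare truth against every alternative bid.
Others bid (6, 6, 6, 6): truth gives 0, best alternative gives -8.
Others bid (6, 6, 6, 25): truth gives -6, best alternative gives -14.
Others bid (6, 6, 14, 25): truth gives -6, best alternative gives -14.
Others bid (6, 6, 25, 6): truth gives -6, best alternative gives -14.
Others bid (6, 6, 25, 14): truth gives -6, best alternative gives -14.
Others bid (6, 6, 25, 25): truth gives -6, best alternative gives -14.
(Remaining 75 profiles checked similarly; truth is weakly best in each.)
In every case the truthful bid is at least as good as any alternative, so it is a dominant strategy.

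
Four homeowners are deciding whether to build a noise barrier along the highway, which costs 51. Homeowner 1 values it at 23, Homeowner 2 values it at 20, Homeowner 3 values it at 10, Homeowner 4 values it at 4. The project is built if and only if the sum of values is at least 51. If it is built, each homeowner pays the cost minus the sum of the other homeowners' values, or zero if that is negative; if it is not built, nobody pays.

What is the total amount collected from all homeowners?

Total value 57 ≥ cost 51, so it is built.
Homeowner 1: others sum to 34; max(0, 51 - 34) = 17.
Homeowner 2: others sum to 37; max(0, 51 - 37) = 14.
Homeowner 3: others sum to 47; max(0, 51 - 47) = 4.
Homeowner 4: others sum to 53; max(0, 51 - 53) = 0.
Total collected = 17 + 14 + 4 + 0 = 35.

35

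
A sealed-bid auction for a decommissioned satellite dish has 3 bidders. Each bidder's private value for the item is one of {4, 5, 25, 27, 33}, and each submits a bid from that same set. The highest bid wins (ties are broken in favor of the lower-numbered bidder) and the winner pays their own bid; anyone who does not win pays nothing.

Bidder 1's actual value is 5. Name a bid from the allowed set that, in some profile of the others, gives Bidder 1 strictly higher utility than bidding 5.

Suppose Bidder 2 bids 4 and Bidder 3 bids 4.
Bid 5: wins, pays 5, utility 5 - 5 = 0.
Bid 4: wins, pays 4, utility 5 - 4 = 1.
So bidding 4 beats truth here (1 > 0).

4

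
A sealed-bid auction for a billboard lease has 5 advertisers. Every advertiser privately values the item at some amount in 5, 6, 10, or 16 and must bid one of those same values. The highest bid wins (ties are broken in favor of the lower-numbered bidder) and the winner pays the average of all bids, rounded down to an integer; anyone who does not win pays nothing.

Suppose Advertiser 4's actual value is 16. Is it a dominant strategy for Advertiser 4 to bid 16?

No

Consider the case where Advertiser 1 bids 5, Advertiser 2 bids 5, Advertiser 3 bids 5 and Advertiser 5 bids 5.
Truthful bid 16: wins, pays 7, utility 16 - 7 = 9.
Bid 6 instead: wins, pays 5, utility 16 - 5 = 11.
Since 11 > 9, bidding 6 is strictly better here, so truthful bidding is not dominant.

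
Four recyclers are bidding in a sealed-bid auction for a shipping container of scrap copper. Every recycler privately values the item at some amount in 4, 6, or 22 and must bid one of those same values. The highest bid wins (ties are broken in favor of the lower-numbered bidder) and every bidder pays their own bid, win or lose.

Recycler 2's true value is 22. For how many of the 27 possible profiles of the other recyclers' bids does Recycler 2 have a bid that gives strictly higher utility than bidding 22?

13

Others bid (4, 4, 4): truth gives 0; bid 6 gives 16 > 0. Violating.
Others bid (4, 4, 6): truth gives 0; bid 6 gives 16 > 0. Violating.
Others bid (4, 6, 4): truth gives 0; bid 6 gives 16 > 0. Violating.
Others bid (4, 6, 6): truth gives 0; bid 6 gives 16 > 0. Violating.
Others bid (4, 4, 22): truth gives 0; no alternative beats it.
Others bid (4, 6, 22): truth gives 0; no alternative beats it.
(Checking all 27 profiles: 13 have a profitable deviation, 14 do not.)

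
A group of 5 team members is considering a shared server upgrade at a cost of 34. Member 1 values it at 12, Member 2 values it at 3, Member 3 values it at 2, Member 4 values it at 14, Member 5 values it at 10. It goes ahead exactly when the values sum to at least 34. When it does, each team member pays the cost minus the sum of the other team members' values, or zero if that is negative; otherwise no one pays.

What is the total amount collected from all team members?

Total value 41 ≥ cost 34, so it is built.
Member 1: others sum to 29; max(0, 34 - 29) = 5.
Member 2: others sum to 38; max(0, 34 - 38) = 0.
Member 3: others sum to 39; max(0, 34 - 39) = 0.
Member 4: others sum to 27; max(0, 34 - 27) = 7.
Member 5: others sum to 31; max(0, 34 - 31) = 3.
Total collected = 5 + 0 + 0 + 7 + 3 = 15.

15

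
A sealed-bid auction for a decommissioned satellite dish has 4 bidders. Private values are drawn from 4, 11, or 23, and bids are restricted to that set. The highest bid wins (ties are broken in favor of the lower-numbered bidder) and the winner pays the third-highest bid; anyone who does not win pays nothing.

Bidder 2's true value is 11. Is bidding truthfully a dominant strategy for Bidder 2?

Consider the case where Bidder 1 bids 4, Bidder 3 bids 4 and Bidder 4 bids 23.
Truthful bid 11: loses, pays 0, utility 0.
Bid 23 instead: wins, pays 4, utility 11 - 4 = 7.
Since 7 > 0, bidding 23 is strictly better here, so truthful bidding is not dominant.

No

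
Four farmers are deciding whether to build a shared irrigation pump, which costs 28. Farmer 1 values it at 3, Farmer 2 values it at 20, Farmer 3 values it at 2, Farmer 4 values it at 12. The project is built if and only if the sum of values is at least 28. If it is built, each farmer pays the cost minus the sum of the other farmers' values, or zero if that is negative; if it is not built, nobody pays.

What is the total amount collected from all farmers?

14

Total value 37 ≥ cost 28, so it is built.
Farmer 1: others sum to 34; max(0, 28 - 34) = 0.
Farmer 2: others sum to 17; max(0, 28 - 17) = 11.
Farmer 3: others sum to 35; max(0, 28 - 35) = 0.
Farmer 4: others sum to 25; max(0, 28 - 25) = 3.
Total collected = 0 + 11 + 0 + 3 = 14.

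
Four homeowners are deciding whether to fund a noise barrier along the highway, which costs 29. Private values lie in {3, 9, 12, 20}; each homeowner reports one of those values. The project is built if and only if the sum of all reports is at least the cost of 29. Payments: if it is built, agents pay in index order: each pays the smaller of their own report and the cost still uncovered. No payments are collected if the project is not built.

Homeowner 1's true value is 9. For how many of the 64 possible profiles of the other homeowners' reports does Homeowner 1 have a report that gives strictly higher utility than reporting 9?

Others report (3, 3, 20): truth gives 0; report 3 gives 6 > 0. Violating.
Others report (3, 9, 20): truth gives 0; report 3 gives 6 > 0. Violating.
Others report (3, 12, 12): truth gives 0; report 3 gives 6 > 0. Violating.
Others report (3, 12, 20): truth gives 0; report 3 gives 6 > 0. Violating.
Others report (3, 3, 3): truth gives 0; no alternative beats it.
Others report (3, 3, 9): truth gives 0; no alternative beats it.
(Checking all 64 profiles: 48 have a profitable deviation, 16 do not.)

48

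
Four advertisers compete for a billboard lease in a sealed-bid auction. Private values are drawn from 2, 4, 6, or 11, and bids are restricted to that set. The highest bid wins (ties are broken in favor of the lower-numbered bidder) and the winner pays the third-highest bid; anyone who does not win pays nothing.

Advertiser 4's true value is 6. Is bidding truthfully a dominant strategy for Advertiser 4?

No

Consider the case where Advertiser 1 bids 2, Advertiser 2 bids 2 and Advertiser 3 bids 6.
Truthful bid 6: loses, pays 0, utility 0.
Bid 11 instead: wins, pays 2, utility 6 - 2 = 4.
Since 4 > 0, bidding 11 is strictly better here, so truthful bidding is not dominant.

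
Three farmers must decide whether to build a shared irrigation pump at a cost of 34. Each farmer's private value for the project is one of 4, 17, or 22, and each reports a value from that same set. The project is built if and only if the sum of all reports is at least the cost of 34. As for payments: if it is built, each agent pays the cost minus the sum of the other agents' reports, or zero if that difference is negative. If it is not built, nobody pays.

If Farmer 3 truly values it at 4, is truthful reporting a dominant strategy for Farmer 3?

Yes

Check each profile of the others' reports and compare truth against every alternative report.
Others report (4, 17): truth gives 0, best alternative gives -9.
Others report (17, 4): truth gives 0, best alternative gives -9.
Others report (4, 22): truth gives 0, best alternative gives -4.
Others report (22, 4): truth gives 0, best alternative gives -4.
Others report (17, 17): truth gives 4, best alternative gives 4.
Others report (17, 22): truth gives 4, best alternative gives 4.
(Remaining 3 profiles checked similarly; truth is weakly best in each.)
In every case the truthful report is at least as good as any alternative, so it is a dominant strategy.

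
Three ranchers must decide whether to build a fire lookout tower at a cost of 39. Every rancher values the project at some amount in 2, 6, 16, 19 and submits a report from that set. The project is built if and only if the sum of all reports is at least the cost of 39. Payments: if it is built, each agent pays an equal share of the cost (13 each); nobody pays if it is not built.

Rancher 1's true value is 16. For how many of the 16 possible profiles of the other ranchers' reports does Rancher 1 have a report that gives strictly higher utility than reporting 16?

Others report (2, 19): truth gives 0; report 19 gives 3 > 0. Violating.
Others report (6, 16): truth gives 0; report 19 gives 3 > 0. Violating.
Others report (16, 6): truth gives 0; report 19 gives 3 > 0. Violating.
Others report (19, 2): truth gives 0; report 19 gives 3 > 0. Violating.
Others report (2, 2): truth gives 0; no alternative beats it.
Others report (2, 6): truth gives 0; no alternative beats it.
(Checking all 16 profiles: 4 have a profitable deviation, 12 do not.)

4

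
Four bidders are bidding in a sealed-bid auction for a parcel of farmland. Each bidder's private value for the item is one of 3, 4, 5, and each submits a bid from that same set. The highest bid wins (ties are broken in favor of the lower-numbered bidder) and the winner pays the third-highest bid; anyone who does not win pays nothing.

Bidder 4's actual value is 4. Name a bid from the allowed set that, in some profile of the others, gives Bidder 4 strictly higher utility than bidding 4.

5

Suppose Bidder 1 bids 3, Bidder 2 bids 3 and Bidder 3 bids 4.
Bid 4: loses, pays 0, utility 0.
Bid 5: wins, pays 3, utility 4 - 3 = 1.
So bidding 5 beats truth here (1 > 0).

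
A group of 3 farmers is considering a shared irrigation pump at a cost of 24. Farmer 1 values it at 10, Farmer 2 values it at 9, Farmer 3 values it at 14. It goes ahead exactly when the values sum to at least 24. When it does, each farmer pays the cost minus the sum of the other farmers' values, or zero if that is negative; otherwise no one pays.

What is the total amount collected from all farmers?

Total value 33 ≥ cost 24, so it is built.
Farmer 1: others sum to 23; max(0, 24 - 23) = 1.
Farmer 2: others sum to 24; max(0, 24 - 24) = 0.
Farmer 3: others sum to 19; max(0, 24 - 19) = 5.
Total collected = 1 + 0 + 5 = 6.

6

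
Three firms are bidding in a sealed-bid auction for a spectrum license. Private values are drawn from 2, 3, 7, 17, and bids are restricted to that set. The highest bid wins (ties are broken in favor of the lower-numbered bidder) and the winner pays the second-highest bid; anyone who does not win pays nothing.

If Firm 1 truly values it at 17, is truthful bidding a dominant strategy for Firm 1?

Check each profile of the others' bids and compare truth against every alternative bid.
Others bid (2, 2): truth gives 15, best alternative gives 15.
Others bid (2, 3): truth gives 14, best alternative gives 14.
Others bid (3, 2): truth gives 14, best alternative gives 14.
Others bid (3, 3): truth gives 14, best alternative gives 14.
Others bid (2, 7): truth gives 10, best alternative gives 10.
Others bid (3, 7): truth gives 10, best alternative gives 10.
(Remaining 10 profiles checked similarly; truth is weakly best in each.)
In every case the truthful bid is at least as good as any alternative, so it is a dominant strategy.

Yes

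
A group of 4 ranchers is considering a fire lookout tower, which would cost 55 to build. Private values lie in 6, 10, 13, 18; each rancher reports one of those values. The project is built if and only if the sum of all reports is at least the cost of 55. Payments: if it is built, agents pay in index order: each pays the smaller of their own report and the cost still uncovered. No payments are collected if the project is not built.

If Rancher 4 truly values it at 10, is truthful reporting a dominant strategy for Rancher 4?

Check each profile of the others' reports and compare truth against every alternative report.
Others report (18, 18, 18): truth gives 9, best alternative gives 9.
Others report (13, 18, 18): truth gives 4, best alternative gives 4.
Others report (18, 13, 18): truth gives 4, best alternative gives 4.
Others report (18, 18, 13): truth gives 4, best alternative gives 4.
Others report (10, 18, 18): truth gives 1, best alternative gives 1.
Others report (18, 10, 18): truth gives 1, best alternative gives 1.
(Remaining 58 profiles checked similarly; truth is weakly best in each.)
In every case the truthful report is at least as good as any alternative, so it is a dominant strategy.

Yes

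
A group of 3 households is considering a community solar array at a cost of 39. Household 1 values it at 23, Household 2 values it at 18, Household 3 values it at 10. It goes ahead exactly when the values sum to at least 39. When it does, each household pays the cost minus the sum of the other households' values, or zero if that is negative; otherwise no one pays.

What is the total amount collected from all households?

17

Total value 51 ≥ cost 39, so it is built.
Household 1: others sum to 28; max(0, 39 - 28) = 11.
Household 2: others sum to 33; max(0, 39 - 33) = 6.
Household 3: others sum to 41; max(0, 39 - 41) = 0.
Total collected = 11 + 6 + 0 = 17.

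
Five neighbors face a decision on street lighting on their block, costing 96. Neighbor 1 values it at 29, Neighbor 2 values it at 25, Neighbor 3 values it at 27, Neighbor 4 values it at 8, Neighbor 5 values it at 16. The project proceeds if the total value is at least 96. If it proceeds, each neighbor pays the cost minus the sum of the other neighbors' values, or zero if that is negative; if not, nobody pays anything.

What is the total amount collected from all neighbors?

Total value 105 ≥ cost 96, so it is built.
Neighbor 1: others sum to 76; max(0, 96 - 76) = 20.
Neighbor 2: others sum to 80; max(0, 96 - 80) = 16.
Neighbor 3: others sum to 78; max(0, 96 - 78) = 18.
Neighbor 4: others sum to 97; max(0, 96 - 97) = 0.
Neighbor 5: others sum to 89; max(0, 96 - 89) = 7.
Total collected = 20 + 16 + 18 + 0 + 7 = 61.

61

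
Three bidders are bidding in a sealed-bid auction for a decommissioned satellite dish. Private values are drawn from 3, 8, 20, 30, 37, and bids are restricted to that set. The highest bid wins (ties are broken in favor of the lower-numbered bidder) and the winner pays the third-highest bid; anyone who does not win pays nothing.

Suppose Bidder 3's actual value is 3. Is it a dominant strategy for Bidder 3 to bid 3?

Yes

Check each profile of the others' bids and compare truth against every alternative bid.
Others bid (3, 3): truth gives 0, best alternative gives 0.
Others bid (3, 8): truth gives 0, best alternative gives 0.
Others bid (3, 20): truth gives 0, best alternative gives 0.
Others bid (3, 30): truth gives 0, best alternative gives 0.
Others bid (3, 37): truth gives 0, best alternative gives 0.
Others bid (8, 3): truth gives 0, best alternative gives 0.
(Remaining 19 profiles checked similarly; truth is weakly best in each.)
In every case the truthful bid is at least as good as any alternative, so it is a dominant strategy.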